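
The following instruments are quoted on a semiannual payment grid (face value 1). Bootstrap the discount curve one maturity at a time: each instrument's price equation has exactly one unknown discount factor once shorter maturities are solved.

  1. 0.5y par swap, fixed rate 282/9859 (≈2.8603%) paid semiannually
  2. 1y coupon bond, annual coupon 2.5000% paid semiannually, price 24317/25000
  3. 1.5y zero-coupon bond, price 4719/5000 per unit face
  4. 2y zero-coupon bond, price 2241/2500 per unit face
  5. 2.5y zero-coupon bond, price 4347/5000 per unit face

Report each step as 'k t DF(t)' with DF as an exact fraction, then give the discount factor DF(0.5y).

1 1/2 9859/10000
2 1 1897/2000
3 3/2 4719/5000
4 2 2241/2500
5 5/2 4347/5000
DF(0.5y) = 9859/10000 ≈ 0.985900

step 1 [0.5y] swap r/2=141/9859: DF=(1 − 141/9859·(0))/(1+141/9859) = 9859/10000 ≈ 0.985900
step 2 [1y] bond c/2=1/80: DF=(24317/25000 − 1/80·(0.985900))/(1+1/80) = 1897/2000 ≈ 0.948500
step 3 [1.5y] zero: DF = P = 4719/5000 ≈ 0.943800
step 4 [2y] zero: DF = P = 2241/2500 ≈ 0.896400
step 5 [2.5y] zero: DF = P = 4347/5000 ≈ 0.869400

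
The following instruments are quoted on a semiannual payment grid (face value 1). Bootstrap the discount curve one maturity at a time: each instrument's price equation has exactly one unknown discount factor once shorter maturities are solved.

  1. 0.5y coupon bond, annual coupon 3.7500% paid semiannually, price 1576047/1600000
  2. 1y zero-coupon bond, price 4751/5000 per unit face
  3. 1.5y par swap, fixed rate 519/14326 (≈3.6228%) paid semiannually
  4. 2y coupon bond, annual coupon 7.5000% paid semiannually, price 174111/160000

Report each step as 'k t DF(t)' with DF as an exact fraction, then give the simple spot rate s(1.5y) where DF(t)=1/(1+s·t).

1 1/2 9669/10000
2 1 4751/5000
3 3/2 9481/10000
4 2 9453/10000
s(1.5y) = (1/(9481/10000) − 1)/(3/2) = 346/9481 ≈ 3.6494%

step 1 [0.5y] bond c/2=3/160: DF=(1576047/1600000 − 3/160·(0))/(1+3/160) = 9669/10000 ≈ 0.966900
step 2 [1y] zero: DF = P = 4751/5000 ≈ 0.950200
step 3 [1.5y] swap r/2=519/28652: DF=(1 − 519/28652·(0.966900+0.950200))/(1+519/28652) = 9481/10000 ≈ 0.948100
step 4 [2y] bond c/2=3/80: DF=(174111/160000 − 3/80·(0.966900+0.950200+0.948100))/(1+3/80) = 9453/10000 ≈ 0.945300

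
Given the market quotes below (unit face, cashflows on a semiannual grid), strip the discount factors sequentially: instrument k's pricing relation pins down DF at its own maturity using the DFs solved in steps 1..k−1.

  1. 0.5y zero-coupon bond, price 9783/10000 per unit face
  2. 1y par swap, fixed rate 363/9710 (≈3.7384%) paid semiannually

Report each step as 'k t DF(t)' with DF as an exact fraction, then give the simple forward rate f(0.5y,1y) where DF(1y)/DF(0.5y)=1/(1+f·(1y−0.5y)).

step 1 [0.5y] zero: DF = P = 9783/10000 ≈ 0.978300
step 2 [1y] swap r/2=363/19420: DF=(1 − 363/19420·(0.978300))/(1+363/19420) = 9637/10000 ≈ 0.963700

1 1/2 9783/10000
2 1 9637/10000
f(0.5y,1y) = ((9783/10000)/(9637/10000) − 1)/(1/2) = 292/9637 ≈ 3.0300%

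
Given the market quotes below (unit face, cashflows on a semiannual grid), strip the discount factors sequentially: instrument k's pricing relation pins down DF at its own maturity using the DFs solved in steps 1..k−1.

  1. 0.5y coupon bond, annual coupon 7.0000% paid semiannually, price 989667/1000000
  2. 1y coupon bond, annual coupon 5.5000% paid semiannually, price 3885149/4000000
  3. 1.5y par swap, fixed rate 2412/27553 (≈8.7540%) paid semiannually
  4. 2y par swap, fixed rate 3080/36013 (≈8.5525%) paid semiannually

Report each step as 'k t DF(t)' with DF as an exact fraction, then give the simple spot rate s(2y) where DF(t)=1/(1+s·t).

step 1 [0.5y] bond c/2=7/200: DF=(989667/1000000 − 7/200·(0))/(1+7/200) = 4781/5000 ≈ 0.956200
step 2 [1y] bond c/2=11/400: DF=(3885149/4000000 − 11/400·(0.956200))/(1+11/400) = 9197/10000 ≈ 0.919700
step 3 [1.5y] swap r/2=1206/27553: DF=(1 − 1206/27553·(0.956200+0.919700))/(1+1206/27553) = 4397/5000 ≈ 0.879400
step 4 [2y] swap r/2=1540/36013: DF=(1 − 1540/36013·(0.956200+0.919700+0.879400))/(1+1540/36013) = 423/500 ≈ 0.846000

1 1/2 4781/5000
2 1 9197/10000
3 3/2 4397/5000
4 2 423/500
s(2y) = (1/(423/500) − 1)/(2) = 77/846 ≈ 9.1017%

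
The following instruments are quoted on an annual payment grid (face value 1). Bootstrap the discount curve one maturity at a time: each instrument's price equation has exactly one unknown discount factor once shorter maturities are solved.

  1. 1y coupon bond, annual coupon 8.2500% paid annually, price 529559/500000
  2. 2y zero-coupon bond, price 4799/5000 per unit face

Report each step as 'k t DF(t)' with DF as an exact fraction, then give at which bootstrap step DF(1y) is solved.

step 1 [1y] bond c/1=33/400: DF=(529559/500000 − 33/400·(0))/(1+33/400) = 1223/1250 ≈ 0.978400
step 2 [2y] zero: DF = P = 4799/5000 ≈ 0.959800

1 1 1223/1250
2 2 4799/5000
DF(1y) is solved at step 1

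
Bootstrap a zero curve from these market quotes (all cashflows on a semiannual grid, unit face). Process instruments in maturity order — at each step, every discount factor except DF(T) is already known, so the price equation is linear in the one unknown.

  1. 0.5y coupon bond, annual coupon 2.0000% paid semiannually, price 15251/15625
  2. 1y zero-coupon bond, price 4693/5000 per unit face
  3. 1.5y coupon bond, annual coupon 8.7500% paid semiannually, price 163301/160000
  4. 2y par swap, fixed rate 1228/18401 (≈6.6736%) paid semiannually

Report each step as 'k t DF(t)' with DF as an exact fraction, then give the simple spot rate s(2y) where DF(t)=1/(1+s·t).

1 1/2 604/625
2 1 4693/5000
3 3/2 449/500
4 2 2193/2500
s(2y) = (1/(2193/2500) − 1)/(2) = 307/4386 ≈ 6.9995%

step 1 [0.5y] bond c/2=1/100: DF=(15251/15625 − 1/100·(0))/(1+1/100) = 604/625 ≈ 0.966400
step 2 [1y] zero: DF = P = 4693/5000 ≈ 0.938600
step 3 [1.5y] bond c/2=7/160: DF=(163301/160000 − 7/160·(0.966400+0.938600))/(1+7/160) = 449/500 ≈ 0.898000
step 4 [2y] swap r/2=614/18401: DF=(1 − 614/18401·(0.966400+0.938600+0.898000))/(1+614/18401) = 2193/2500 ≈ 0.877200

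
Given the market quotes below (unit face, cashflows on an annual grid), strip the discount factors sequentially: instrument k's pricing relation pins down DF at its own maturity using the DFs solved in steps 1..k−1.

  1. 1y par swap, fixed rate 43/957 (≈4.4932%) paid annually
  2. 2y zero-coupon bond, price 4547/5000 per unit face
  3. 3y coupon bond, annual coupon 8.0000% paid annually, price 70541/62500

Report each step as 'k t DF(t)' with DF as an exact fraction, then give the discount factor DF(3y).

1 1 957/1000
2 2 4547/5000
3 3 2267/2500
DF(3y) = 2267/2500 ≈ 0.906800

step 1 [1y] swap r/1=43/957: DF=(1 − 43/957·(0))/(1+43/957) = 957/1000 ≈ 0.957000
step 2 [2y] zero: DF = P = 4547/5000 ≈ 0.909400
step 3 [3y] bond c/1=2/25: DF=(70541/62500 − 2/25·(0.957000+0.909400))/(1+2/25) = 2267/2500 ≈ 0.906800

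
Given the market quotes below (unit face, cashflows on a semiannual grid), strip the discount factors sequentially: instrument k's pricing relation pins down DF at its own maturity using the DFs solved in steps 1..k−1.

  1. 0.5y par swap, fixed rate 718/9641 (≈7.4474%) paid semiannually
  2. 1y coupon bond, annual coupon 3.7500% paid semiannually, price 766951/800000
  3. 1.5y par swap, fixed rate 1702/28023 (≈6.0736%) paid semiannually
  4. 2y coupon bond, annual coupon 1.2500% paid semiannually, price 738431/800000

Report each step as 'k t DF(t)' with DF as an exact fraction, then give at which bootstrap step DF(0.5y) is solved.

step 1 [0.5y] swap r/2=359/9641: DF=(1 − 359/9641·(0))/(1+359/9641) = 9641/10000 ≈ 0.964100
step 2 [1y] bond c/2=3/160: DF=(766951/800000 − 3/160·(0.964100))/(1+3/160) = 9233/10000 ≈ 0.923300
step 3 [1.5y] swap r/2=851/28023: DF=(1 − 851/28023·(0.964100+0.923300))/(1+851/28023) = 9149/10000 ≈ 0.914900
step 4 [2y] bond c/2=1/160: DF=(738431/800000 − 1/160·(0.964100+0.923300+0.914900))/(1+1/160) = 8999/10000 ≈ 0.899900

1 1/2 9641/10000
2 1 9233/10000
3 3/2 9149/10000
4 2 8999/10000
DF(0.5y) is solved at step 1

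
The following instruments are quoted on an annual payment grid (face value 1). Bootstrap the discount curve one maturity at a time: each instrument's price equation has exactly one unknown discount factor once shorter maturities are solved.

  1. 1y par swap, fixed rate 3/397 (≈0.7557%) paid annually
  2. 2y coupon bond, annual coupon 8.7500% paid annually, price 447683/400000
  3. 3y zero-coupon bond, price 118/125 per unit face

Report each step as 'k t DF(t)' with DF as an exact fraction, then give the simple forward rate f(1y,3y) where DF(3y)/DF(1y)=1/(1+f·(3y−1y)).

step 1 [1y] swap r/1=3/397: DF=(1 − 3/397·(0))/(1+3/397) = 397/400 ≈ 0.992500
step 2 [2y] bond c/1=7/80: DF=(447683/400000 − 7/80·(0.992500))/(1+7/80) = 9493/10000 ≈ 0.949300
step 3 [3y] zero: DF = P = 118/125 ≈ 0.944000

1 1 397/400
2 2 9493/10000
3 3 118/125
f(1y,3y) = ((397/400)/(118/125) − 1)/(2) = 97/3776 ≈ 2.5689%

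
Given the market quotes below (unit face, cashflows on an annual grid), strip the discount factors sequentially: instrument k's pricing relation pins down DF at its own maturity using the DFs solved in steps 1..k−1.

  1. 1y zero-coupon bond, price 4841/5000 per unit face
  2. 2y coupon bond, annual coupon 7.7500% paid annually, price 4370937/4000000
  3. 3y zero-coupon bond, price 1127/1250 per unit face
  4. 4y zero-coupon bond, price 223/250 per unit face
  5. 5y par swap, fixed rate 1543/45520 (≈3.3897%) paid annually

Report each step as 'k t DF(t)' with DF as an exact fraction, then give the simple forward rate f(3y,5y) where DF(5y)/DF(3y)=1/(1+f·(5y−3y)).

1 1 4841/5000
2 2 1889/2000
3 3 1127/1250
4 4 223/250
5 5 8457/10000
f(3y,5y) = ((1127/1250)/(8457/10000) − 1)/(2) = 559/16914 ≈ 3.3050%

step 1 [1y] zero: DF = P = 4841/5000 ≈ 0.968200
step 2 [2y] bond c/1=31/400: DF=(4370937/4000000 − 31/400·(0.968200))/(1+31/400) = 1889/2000 ≈ 0.944500
step 3 [3y] zero: DF = P = 1127/1250 ≈ 0.901600
step 4 [4y] zero: DF = P = 223/250 ≈ 0.892000
step 5 [5y] swap r/1=1543/45520: DF=(1 − 1543/45520·(0.968200+0.944500+0.901600+0.892000))/(1+1543/45520) = 8457/10000 ≈ 0.845700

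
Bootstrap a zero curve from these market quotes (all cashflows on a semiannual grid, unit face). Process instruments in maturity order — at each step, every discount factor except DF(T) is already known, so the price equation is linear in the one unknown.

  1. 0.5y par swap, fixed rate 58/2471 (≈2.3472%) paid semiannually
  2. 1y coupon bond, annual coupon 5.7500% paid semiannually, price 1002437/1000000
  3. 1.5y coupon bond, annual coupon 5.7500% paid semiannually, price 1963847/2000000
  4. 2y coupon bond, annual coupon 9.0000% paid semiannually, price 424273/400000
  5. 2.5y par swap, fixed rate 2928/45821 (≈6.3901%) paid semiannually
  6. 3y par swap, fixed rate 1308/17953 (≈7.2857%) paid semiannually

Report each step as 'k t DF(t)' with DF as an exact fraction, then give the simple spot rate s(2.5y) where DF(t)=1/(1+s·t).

1 1/2 2471/2500
2 1 2367/2500
3 3/2 2251/2500
4 2 8929/10000
5 5/2 1067/1250
6 3 4019/5000
s(2.5y) = (1/(1067/1250) − 1)/(5/2) = 366/5335 ≈ 6.8604%

step 1 [0.5y] swap r/2=29/2471: DF=(1 − 29/2471·(0))/(1+29/2471) = 2471/2500 ≈ 0.988400
step 2 [1y] bond c/2=23/800: DF=(1002437/1000000 − 23/800·(0.988400))/(1+23/800) = 2367/2500 ≈ 0.946800
step 3 [1.5y] bond c/2=23/800: DF=(1963847/2000000 − 23/800·(0.988400+0.946800))/(1+23/800) = 2251/2500 ≈ 0.900400
step 4 [2y] bond c/2=9/200: DF=(424273/400000 − 9/200·(0.988400+0.946800+0.900400))/(1+9/200) = 8929/10000 ≈ 0.892900
step 5 [2.5y] swap r/2=1464/45821: DF=(1 − 1464/45821·(0.988400+0.946800+0.900400+0.892900))/(1+1464/45821) = 1067/1250 ≈ 0.853600
step 6 [3y] swap r/2=654/17953: DF=(1 − 654/17953·(0.988400+0.946800+0.900400+0.892900+0.853600))/(1+654/17953) = 4019/5000 ≈ 0.803800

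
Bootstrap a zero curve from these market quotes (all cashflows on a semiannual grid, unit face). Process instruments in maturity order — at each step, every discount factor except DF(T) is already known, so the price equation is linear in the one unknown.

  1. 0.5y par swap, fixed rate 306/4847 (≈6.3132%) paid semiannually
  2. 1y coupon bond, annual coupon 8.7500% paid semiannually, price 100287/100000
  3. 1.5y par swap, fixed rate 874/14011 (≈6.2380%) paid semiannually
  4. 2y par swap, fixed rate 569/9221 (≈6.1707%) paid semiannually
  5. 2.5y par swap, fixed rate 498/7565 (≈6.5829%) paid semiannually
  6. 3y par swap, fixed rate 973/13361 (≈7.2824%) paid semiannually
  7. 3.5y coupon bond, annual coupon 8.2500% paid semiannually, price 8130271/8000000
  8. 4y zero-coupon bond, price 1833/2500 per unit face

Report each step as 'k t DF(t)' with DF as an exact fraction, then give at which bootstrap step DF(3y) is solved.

1 1/2 4847/5000
2 1 4601/5000
3 3/2 4563/5000
4 2 4431/5000
5 5/2 4253/5000
6 3 4027/5000
7 7/2 7643/10000
8 4 1833/2500
DF(3y) is solved at step 6

step 1 [0.5y] swap r/2=153/4847: DF=(1 − 153/4847·(0))/(1+153/4847) = 4847/5000 ≈ 0.969400
step 2 [1y] bond c/2=7/160: DF=(100287/100000 − 7/160·(0.969400))/(1+7/160) = 4601/5000 ≈ 0.920200
step 3 [1.5y] swap r/2=437/14011: DF=(1 − 437/14011·(0.969400+0.920200))/(1+437/14011) = 4563/5000 ≈ 0.912600
step 4 [2y] swap r/2=569/18442: DF=(1 − 569/18442·(0.969400+0.920200+0.912600))/(1+569/18442) = 4431/5000 ≈ 0.886200
step 5 [2.5y] swap r/2=249/7565: DF=(1 − 249/7565·(0.969400+0.920200+0.912600+0.886200))/(1+249/7565) = 4253/5000 ≈ 0.850600
step 6 [3y] swap r/2=973/26722: DF=(1 − 973/26722·(0.969400+0.920200+0.912600+0.886200+0.850600))/(1+973/26722) = 4027/5000 ≈ 0.805400
step 7 [3.5y] bond c/2=33/800: DF=(8130271/8000000 − 33/800·(0.969400+0.920200+0.912600+0.886200+0.850600+0.805400))/(1+33/800) = 7643/10000 ≈ 0.764300
step 8 [4y] zero: DF = P = 1833/2500 ≈ 0.733200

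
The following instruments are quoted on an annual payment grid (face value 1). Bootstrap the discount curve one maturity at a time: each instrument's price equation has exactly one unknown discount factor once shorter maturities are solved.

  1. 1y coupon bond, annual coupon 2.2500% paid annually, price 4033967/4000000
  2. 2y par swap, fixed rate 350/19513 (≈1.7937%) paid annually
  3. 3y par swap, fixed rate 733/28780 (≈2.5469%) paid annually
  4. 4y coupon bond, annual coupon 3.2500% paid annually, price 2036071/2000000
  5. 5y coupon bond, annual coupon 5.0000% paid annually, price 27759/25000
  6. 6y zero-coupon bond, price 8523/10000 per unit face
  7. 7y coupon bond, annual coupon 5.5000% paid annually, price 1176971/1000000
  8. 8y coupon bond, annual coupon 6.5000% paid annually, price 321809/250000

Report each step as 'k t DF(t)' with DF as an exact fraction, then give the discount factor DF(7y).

1 1 9863/10000
2 2 193/200
3 3 9267/10000
4 4 4477/5000
5 5 4389/5000
6 6 8523/10000
7 7 8287/10000
8 8 4111/5000
DF(7y) = 8287/10000 ≈ 0.828700

step 1 [1y] bond c/1=9/400: DF=(4033967/4000000 − 9/400·(0))/(1+9/400) = 9863/10000 ≈ 0.986300
step 2 [2y] swap r/1=350/19513: DF=(1 − 350/19513·(0.986300))/(1+350/19513) = 193/200 ≈ 0.965000
step 3 [3y] swap r/1=733/28780: DF=(1 − 733/28780·(0.986300+0.965000))/(1+733/28780) = 9267/10000 ≈ 0.926700
step 4 [4y] bond c/1=13/400: DF=(2036071/2000000 − 13/400·(0.986300+0.965000+0.926700))/(1+13/400) = 4477/5000 ≈ 0.895400
step 5 [5y] bond c/1=1/20: DF=(27759/25000 − 1/20·(0.986300+0.965000+0.926700+0.895400))/(1+1/20) = 4389/5000 ≈ 0.877800
step 6 [6y] zero: DF = P = 8523/10000 ≈ 0.852300
step 7 [7y] bond c/1=11/200: DF=(1176971/1000000 − 11/200·(0.986300+0.965000+0.926700+0.895400+0.877800+0.852300))/(1+11/200) = 8287/10000 ≈ 0.828700
step 8 [8y] bond c/1=13/200: DF=(321809/250000 − 13/200·(0.986300+0.965000+0.926700+0.895400+0.877800+0.852300+0.828700))/(1+13/200) = 4111/5000 ≈ 0.822200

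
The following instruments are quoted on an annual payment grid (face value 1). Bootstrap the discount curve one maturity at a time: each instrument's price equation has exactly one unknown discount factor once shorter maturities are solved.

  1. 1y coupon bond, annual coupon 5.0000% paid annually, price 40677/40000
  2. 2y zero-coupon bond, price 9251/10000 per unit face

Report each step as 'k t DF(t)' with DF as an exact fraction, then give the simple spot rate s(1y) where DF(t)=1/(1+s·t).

1 1 1937/2000
2 2 9251/10000
s(1y) = (1/(1937/2000) − 1)/(1) = 63/1937 ≈ 3.2525%

step 1 [1y] bond c/1=1/20: DF=(40677/40000 − 1/20·(0))/(1+1/20) = 1937/2000 ≈ 0.968500
step 2 [2y] zero: DF = P = 9251/10000 ≈ 0.925100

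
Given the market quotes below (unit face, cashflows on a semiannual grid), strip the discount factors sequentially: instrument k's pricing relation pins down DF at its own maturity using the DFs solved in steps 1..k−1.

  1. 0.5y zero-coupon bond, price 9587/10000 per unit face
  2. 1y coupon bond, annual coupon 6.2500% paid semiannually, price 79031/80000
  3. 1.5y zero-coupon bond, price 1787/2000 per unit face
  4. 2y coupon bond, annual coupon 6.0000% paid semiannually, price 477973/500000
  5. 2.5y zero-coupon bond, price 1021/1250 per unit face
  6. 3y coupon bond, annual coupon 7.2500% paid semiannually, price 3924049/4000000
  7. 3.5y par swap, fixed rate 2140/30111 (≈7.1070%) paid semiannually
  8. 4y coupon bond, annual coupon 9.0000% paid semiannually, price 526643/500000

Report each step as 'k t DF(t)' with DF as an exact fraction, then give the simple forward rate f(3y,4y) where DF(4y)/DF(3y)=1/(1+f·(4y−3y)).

step 1 [0.5y] zero: DF = P = 9587/10000 ≈ 0.958700
step 2 [1y] bond c/2=1/32: DF=(79031/80000 − 1/32·(0.958700))/(1+1/32) = 9289/10000 ≈ 0.928900
step 3 [1.5y] zero: DF = P = 1787/2000 ≈ 0.893500
step 4 [2y] bond c/2=3/100: DF=(477973/500000 − 3/100·(0.958700+0.928900+0.893500))/(1+3/100) = 8471/10000 ≈ 0.847100
step 5 [2.5y] zero: DF = P = 1021/1250 ≈ 0.816800
step 6 [3y] bond c/2=29/800: DF=(3924049/4000000 − 29/800·(0.958700+0.928900+0.893500+0.847100+0.816800))/(1+29/800) = 989/1250 ≈ 0.791200
step 7 [3.5y] swap r/2=1070/30111: DF=(1 − 1070/30111·(0.958700+0.928900+0.893500+0.847100+0.816800+0.791200))/(1+1070/30111) = 393/500 ≈ 0.786000
step 8 [4y] bond c/2=9/200: DF=(526643/500000 − 9/200·(0.958700+0.928900+0.893500+0.847100+0.816800+0.791200+0.786000))/(1+9/200) = 3743/5000 ≈ 0.748600

1 1/2 9587/10000
2 1 9289/10000
3 3/2 1787/2000
4 2 8471/10000
5 5/2 1021/1250
6 3 989/1250
7 7/2 393/500
8 4 3743/5000
f(3y,4y) = ((989/1250)/(3743/5000) − 1)/(1) = 213/3743 ≈ 5.6906%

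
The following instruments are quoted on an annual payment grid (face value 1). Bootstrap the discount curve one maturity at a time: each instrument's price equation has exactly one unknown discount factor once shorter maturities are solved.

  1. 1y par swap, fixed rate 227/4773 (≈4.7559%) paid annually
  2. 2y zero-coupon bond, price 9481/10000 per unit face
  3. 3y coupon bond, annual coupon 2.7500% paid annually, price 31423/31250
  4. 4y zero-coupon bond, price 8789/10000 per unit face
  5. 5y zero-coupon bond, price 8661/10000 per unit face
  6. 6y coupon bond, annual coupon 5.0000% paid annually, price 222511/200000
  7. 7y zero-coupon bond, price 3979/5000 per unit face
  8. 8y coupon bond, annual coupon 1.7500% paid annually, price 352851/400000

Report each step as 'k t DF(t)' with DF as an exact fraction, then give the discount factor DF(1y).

1 1 4773/5000
2 2 9481/10000
3 3 9277/10000
4 4 8789/10000
5 5 8661/10000
6 6 8417/10000
7 7 3979/5000
8 8 7601/10000
DF(1y) = 4773/5000 ≈ 0.954600

step 1 [1y] swap r/1=227/4773: DF=(1 − 227/4773·(0))/(1+227/4773) = 4773/5000 ≈ 0.954600
step 2 [2y] zero: DF = P = 9481/10000 ≈ 0.948100
step 3 [3y] bond c/1=11/400: DF=(31423/31250 − 11/400·(0.954600+0.948100))/(1+11/400) = 9277/10000 ≈ 0.927700
step 4 [4y] zero: DF = P = 8789/10000 ≈ 0.878900
step 5 [5y] zero: DF = P = 8661/10000 ≈ 0.866100
step 6 [6y] bond c/1=1/20: DF=(222511/200000 − 1/20·(0.954600+0.948100+0.927700+0.878900+0.866100))/(1+1/20) = 8417/10000 ≈ 0.841700
step 7 [7y] zero: DF = P = 3979/5000 ≈ 0.795800
step 8 [8y] bond c/1=7/400: DF=(352851/400000 − 7/400·(0.954600+0.948100+0.927700+0.878900+0.866100+0.841700+0.795800))/(1+7/400) = 7601/10000 ≈ 0.760100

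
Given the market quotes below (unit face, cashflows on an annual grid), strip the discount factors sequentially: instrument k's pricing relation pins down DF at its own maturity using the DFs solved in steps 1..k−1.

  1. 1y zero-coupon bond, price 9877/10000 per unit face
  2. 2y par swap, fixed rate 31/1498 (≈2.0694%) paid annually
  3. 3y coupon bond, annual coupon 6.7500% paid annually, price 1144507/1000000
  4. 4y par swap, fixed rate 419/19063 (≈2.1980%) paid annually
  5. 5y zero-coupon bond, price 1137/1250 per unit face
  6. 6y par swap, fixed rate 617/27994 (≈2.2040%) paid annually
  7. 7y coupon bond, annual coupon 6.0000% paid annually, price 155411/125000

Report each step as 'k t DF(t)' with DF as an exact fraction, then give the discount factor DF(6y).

1 1 9877/10000
2 2 9597/10000
3 3 949/1000
4 4 4581/5000
5 5 1137/1250
6 6 4383/5000
7 7 107/125
DF(6y) = 4383/5000 ≈ 0.876600

step 1 [1y] zero: DF = P = 9877/10000 ≈ 0.987700
step 2 [2y] swap r/1=31/1498: DF=(1 − 31/1498·(0.987700))/(1+31/1498) = 9597/10000 ≈ 0.959700
step 3 [3y] bond c/1=27/400: DF=(1144507/1000000 − 27/400·(0.987700+0.959700))/(1+27/400) = 949/1000 ≈ 0.949000
step 4 [4y] swap r/1=419/19063: DF=(1 − 419/19063·(0.987700+0.959700+0.949000))/(1+419/19063) = 4581/5000 ≈ 0.916200
step 5 [5y] zero: DF = P = 1137/1250 ≈ 0.909600
step 6 [6y] swap r/1=617/27994: DF=(1 − 617/27994·(0.987700+0.959700+0.949000+0.916200+0.909600))/(1+617/27994) = 4383/5000 ≈ 0.876600
step 7 [7y] bond c/1=3/50: DF=(155411/125000 − 3/50·(0.987700+0.959700+0.949000+0.916200+0.909600+0.876600))/(1+3/50) = 107/125 ≈ 0.856000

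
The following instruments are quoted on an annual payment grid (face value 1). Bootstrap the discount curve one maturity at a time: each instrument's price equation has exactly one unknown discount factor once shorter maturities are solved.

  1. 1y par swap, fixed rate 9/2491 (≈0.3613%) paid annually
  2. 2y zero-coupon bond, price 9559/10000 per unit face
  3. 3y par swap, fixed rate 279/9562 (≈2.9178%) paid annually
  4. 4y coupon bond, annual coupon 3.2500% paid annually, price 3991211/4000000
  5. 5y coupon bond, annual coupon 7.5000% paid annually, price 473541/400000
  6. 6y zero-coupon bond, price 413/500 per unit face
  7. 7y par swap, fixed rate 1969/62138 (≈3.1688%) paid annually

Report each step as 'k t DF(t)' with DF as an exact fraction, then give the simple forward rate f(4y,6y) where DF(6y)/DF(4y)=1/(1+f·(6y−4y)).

step 1 [1y] swap r/1=9/2491: DF=(1 − 9/2491·(0))/(1+9/2491) = 2491/2500 ≈ 0.996400
step 2 [2y] zero: DF = P = 9559/10000 ≈ 0.955900
step 3 [3y] swap r/1=279/9562: DF=(1 − 279/9562·(0.996400+0.955900))/(1+279/9562) = 9163/10000 ≈ 0.916300
step 4 [4y] bond c/1=13/400: DF=(3991211/4000000 − 13/400·(0.996400+0.955900+0.916300))/(1+13/400) = 8761/10000 ≈ 0.876100
step 5 [5y] bond c/1=3/40: DF=(473541/400000 − 3/40·(0.996400+0.955900+0.916300+0.876100))/(1+3/40) = 21/25 ≈ 0.840000
step 6 [6y] zero: DF = P = 413/500 ≈ 0.826000
step 7 [7y] swap r/1=1969/62138: DF=(1 − 1969/62138·(0.996400+0.955900+0.916300+0.876100+0.840000+0.826000))/(1+1969/62138) = 8031/10000 ≈ 0.803100

1 1 2491/2500
2 2 9559/10000
3 3 9163/10000
4 4 8761/10000
5 5 21/25
6 6 413/500
7 7 8031/10000
f(4y,6y) = ((8761/10000)/(413/500) − 1)/(2) = 501/16520 ≈ 3.0327%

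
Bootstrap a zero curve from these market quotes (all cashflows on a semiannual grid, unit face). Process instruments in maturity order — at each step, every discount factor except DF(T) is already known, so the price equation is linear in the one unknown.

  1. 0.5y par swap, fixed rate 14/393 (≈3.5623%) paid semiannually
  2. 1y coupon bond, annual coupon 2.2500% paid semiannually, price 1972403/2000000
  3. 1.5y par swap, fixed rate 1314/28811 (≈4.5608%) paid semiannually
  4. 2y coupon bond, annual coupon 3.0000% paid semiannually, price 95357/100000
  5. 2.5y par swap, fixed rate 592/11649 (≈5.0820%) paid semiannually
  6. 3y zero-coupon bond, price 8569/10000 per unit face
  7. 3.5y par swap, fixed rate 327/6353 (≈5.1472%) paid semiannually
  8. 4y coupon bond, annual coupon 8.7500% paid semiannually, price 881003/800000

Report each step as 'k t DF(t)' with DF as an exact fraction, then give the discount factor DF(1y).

step 1 [0.5y] swap r/2=7/393: DF=(1 − 7/393·(0))/(1+7/393) = 393/400 ≈ 0.982500
step 2 [1y] bond c/2=9/800: DF=(1972403/2000000 − 9/800·(0.982500))/(1+9/800) = 9643/10000 ≈ 0.964300
step 3 [1.5y] swap r/2=657/28811: DF=(1 − 657/28811·(0.982500+0.964300))/(1+657/28811) = 9343/10000 ≈ 0.934300
step 4 [2y] bond c/2=3/200: DF=(95357/100000 − 3/200·(0.982500+0.964300+0.934300))/(1+3/200) = 8969/10000 ≈ 0.896900
step 5 [2.5y] swap r/2=296/11649: DF=(1 − 296/11649·(0.982500+0.964300+0.934300+0.896900))/(1+296/11649) = 551/625 ≈ 0.881600
step 6 [3y] zero: DF = P = 8569/10000 ≈ 0.856900
step 7 [3.5y] swap r/2=327/12706: DF=(1 − 327/12706·(0.982500+0.964300+0.934300+0.896900+0.881600+0.856900))/(1+327/12706) = 1673/2000 ≈ 0.836500
step 8 [4y] bond c/2=7/160: DF=(881003/800000 − 7/160·(0.982500+0.964300+0.934300+0.896900+0.881600+0.856900+0.836500))/(1+7/160) = 493/625 ≈ 0.788800

1 1/2 393/400
2 1 9643/10000
3 3/2 9343/10000
4 2 8969/10000
5 5/2 551/625
6 3 8569/10000
7 7/2 1673/2000
8 4 493/625
DF(1y) = 9643/10000 ≈ 0.964300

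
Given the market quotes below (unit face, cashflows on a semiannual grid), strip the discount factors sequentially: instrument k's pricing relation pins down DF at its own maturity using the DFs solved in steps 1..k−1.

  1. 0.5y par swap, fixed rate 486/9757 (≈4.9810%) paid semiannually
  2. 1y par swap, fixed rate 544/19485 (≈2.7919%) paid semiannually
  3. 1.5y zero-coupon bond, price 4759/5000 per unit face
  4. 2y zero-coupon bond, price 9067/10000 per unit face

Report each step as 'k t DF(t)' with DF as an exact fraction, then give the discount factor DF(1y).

step 1 [0.5y] swap r/2=243/9757: DF=(1 − 243/9757·(0))/(1+243/9757) = 9757/10000 ≈ 0.975700
step 2 [1y] swap r/2=272/19485: DF=(1 − 272/19485·(0.975700))/(1+272/19485) = 608/625 ≈ 0.972800
step 3 [1.5y] zero: DF = P = 4759/5000 ≈ 0.951800
step 4 [2y] zero: DF = P = 9067/10000 ≈ 0.906700

1 1/2 9757/10000
2 1 608/625
3 3/2 4759/5000
4 2 9067/10000
DF(1y) = 608/625 ≈ 0.972800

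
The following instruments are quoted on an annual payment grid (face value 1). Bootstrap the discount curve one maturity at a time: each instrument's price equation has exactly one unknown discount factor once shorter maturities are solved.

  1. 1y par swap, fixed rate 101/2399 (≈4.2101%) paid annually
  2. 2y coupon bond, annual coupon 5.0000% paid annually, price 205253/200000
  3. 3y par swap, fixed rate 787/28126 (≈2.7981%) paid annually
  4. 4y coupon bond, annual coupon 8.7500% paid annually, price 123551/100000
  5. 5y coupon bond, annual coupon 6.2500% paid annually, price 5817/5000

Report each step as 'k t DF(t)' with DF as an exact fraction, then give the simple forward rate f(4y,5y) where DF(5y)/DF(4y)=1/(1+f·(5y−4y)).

1 1 2399/2500
2 2 9317/10000
3 3 9213/10000
4 4 4549/5000
5 5 219/250
f(4y,5y) = ((4549/5000)/(219/250) − 1)/(1) = 169/4380 ≈ 3.8584%

step 1 [1y] swap r/1=101/2399: DF=(1 − 101/2399·(0))/(1+101/2399) = 2399/2500 ≈ 0.959600
step 2 [2y] bond c/1=1/20: DF=(205253/200000 − 1/20·(0.959600))/(1+1/20) = 9317/10000 ≈ 0.931700
step 3 [3y] swap r/1=787/28126: DF=(1 − 787/28126·(0.959600+0.931700))/(1+787/28126) = 9213/10000 ≈ 0.921300
step 4 [4y] bond c/1=7/80: DF=(123551/100000 − 7/80·(0.959600+0.931700+0.921300))/(1+7/80) = 4549/5000 ≈ 0.909800
step 5 [5y] bond c/1=1/16: DF=(5817/5000 − 1/16·(0.959600+0.931700+0.921300+0.909800))/(1+1/16) = 219/250 ≈ 0.876000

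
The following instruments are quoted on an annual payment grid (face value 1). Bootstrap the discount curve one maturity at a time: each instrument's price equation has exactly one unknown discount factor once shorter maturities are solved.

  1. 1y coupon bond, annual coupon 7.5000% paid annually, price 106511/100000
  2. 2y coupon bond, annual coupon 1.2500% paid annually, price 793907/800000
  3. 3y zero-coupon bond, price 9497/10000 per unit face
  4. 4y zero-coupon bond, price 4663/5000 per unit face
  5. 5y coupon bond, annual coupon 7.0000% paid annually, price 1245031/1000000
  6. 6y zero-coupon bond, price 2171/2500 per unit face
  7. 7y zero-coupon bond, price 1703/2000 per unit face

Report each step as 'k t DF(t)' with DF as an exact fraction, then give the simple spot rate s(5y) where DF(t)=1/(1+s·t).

step 1 [1y] bond c/1=3/40: DF=(106511/100000 − 3/40·(0))/(1+3/40) = 2477/2500 ≈ 0.990800
step 2 [2y] bond c/1=1/80: DF=(793907/800000 − 1/80·(0.990800))/(1+1/80) = 9679/10000 ≈ 0.967900
step 3 [3y] zero: DF = P = 9497/10000 ≈ 0.949700
step 4 [4y] zero: DF = P = 4663/5000 ≈ 0.932600
step 5 [5y] bond c/1=7/100: DF=(1245031/1000000 − 7/100·(0.990800+0.967900+0.949700+0.932600))/(1+7/100) = 9123/10000 ≈ 0.912300
step 6 [6y] zero: DF = P = 2171/2500 ≈ 0.868400
step 7 [7y] zero: DF = P = 1703/2000 ≈ 0.851500

1 1 2477/2500
2 2 9679/10000
3 3 9497/10000
4 4 4663/5000
5 5 9123/10000
6 6 2171/2500
7 7 1703/2000
s(5y) = (1/(9123/10000) − 1)/(5) = 877/45615 ≈ 1.9226%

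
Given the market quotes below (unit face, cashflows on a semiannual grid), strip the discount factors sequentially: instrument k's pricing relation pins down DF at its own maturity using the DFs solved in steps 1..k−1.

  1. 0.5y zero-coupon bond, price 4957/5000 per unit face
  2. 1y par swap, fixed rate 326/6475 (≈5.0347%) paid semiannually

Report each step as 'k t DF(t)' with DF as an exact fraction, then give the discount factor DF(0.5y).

step 1 [0.5y] zero: DF = P = 4957/5000 ≈ 0.991400
step 2 [1y] swap r/2=163/6475: DF=(1 − 163/6475·(0.991400))/(1+163/6475) = 9511/10000 ≈ 0.951100

1 1/2 4957/5000
2 1 9511/10000
DF(0.5y) = 4957/5000 ≈ 0.991400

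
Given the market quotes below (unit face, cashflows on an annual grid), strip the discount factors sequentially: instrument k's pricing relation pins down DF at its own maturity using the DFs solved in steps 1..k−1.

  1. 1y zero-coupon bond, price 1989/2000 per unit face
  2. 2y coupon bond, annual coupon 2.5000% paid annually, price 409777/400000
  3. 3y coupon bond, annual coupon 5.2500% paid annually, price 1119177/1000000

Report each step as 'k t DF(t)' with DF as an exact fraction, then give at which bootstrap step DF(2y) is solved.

1 1 1989/2000
2 2 1219/1250
3 3 9651/10000
DF(2y) is solved at step 2

step 1 [1y] zero: DF = P = 1989/2000 ≈ 0.994500
step 2 [2y] bond c/1=1/40: DF=(409777/400000 − 1/40·(0.994500))/(1+1/40) = 1219/1250 ≈ 0.975200
step 3 [3y] bond c/1=21/400: DF=(1119177/1000000 − 21/400·(0.994500+0.975200))/(1+21/400) = 9651/10000 ≈ 0.965100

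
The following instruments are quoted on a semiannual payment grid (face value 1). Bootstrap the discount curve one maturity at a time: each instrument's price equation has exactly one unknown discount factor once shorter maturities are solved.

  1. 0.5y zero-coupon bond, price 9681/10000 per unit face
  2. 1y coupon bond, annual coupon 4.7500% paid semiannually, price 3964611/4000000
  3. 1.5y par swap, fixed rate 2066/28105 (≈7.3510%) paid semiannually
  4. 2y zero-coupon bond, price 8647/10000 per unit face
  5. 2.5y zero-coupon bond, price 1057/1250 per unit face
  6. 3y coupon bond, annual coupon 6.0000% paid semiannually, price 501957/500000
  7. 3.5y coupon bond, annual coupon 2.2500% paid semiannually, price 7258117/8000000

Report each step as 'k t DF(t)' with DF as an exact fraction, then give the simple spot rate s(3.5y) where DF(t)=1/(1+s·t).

step 1 [0.5y] zero: DF = P = 9681/10000 ≈ 0.968100
step 2 [1y] bond c/2=19/800: DF=(3964611/4000000 − 19/800·(0.968100))/(1+19/800) = 9457/10000 ≈ 0.945700
step 3 [1.5y] swap r/2=1033/28105: DF=(1 − 1033/28105·(0.968100+0.945700))/(1+1033/28105) = 8967/10000 ≈ 0.896700
step 4 [2y] zero: DF = P = 8647/10000 ≈ 0.864700
step 5 [2.5y] zero: DF = P = 1057/1250 ≈ 0.845600
step 6 [3y] bond c/2=3/100: DF=(501957/500000 − 3/100·(0.968100+0.945700+0.896700+0.864700+0.845600))/(1+3/100) = 843/1000 ≈ 0.843000
step 7 [3.5y] bond c/2=9/800: DF=(7258117/8000000 − 9/800·(0.968100+0.945700+0.896700+0.864700+0.845600+0.843000))/(1+9/800) = 67/80 ≈ 0.837500

1 1/2 9681/10000
2 1 9457/10000
3 3/2 8967/10000
4 2 8647/10000
5 5/2 1057/1250
6 3 843/1000
7 7/2 67/80
s(3.5y) = (1/(67/80) − 1)/(7/2) = 26/469 ≈ 5.5437%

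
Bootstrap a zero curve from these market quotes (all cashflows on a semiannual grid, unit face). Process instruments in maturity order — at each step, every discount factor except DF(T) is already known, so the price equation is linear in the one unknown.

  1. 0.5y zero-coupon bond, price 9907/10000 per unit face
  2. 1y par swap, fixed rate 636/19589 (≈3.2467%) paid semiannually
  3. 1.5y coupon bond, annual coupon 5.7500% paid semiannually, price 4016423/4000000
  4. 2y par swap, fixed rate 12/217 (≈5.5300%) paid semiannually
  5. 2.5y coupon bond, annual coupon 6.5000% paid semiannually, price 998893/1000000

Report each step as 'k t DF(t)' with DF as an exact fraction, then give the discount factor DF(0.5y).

step 1 [0.5y] zero: DF = P = 9907/10000 ≈ 0.990700
step 2 [1y] swap r/2=318/19589: DF=(1 − 318/19589·(0.990700))/(1+318/19589) = 4841/5000 ≈ 0.968200
step 3 [1.5y] bond c/2=23/800: DF=(4016423/4000000 − 23/800·(0.990700+0.968200))/(1+23/800) = 9213/10000 ≈ 0.921300
step 4 [2y] swap r/2=6/217: DF=(1 − 6/217·(0.990700+0.968200+0.921300))/(1+6/217) = 2239/2500 ≈ 0.895600
step 5 [2.5y] bond c/2=13/400: DF=(998893/1000000 − 13/400·(0.990700+0.968200+0.921300+0.895600))/(1+13/400) = 4243/5000 ≈ 0.848600

1 1/2 9907/10000
2 1 4841/5000
3 3/2 9213/10000
4 2 2239/2500
5 5/2 4243/5000
DF(0.5y) = 9907/10000 ≈ 0.990700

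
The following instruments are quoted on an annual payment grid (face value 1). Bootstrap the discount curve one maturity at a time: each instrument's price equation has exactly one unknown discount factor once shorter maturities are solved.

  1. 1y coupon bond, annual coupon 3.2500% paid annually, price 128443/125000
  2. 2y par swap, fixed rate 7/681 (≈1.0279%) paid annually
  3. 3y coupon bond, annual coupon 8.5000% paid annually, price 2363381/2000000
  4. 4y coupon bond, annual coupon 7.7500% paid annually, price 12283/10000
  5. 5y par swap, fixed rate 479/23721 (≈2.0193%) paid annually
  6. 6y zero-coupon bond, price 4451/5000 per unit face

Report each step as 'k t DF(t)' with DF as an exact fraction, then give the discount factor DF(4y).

1 1 622/625
2 2 9797/10000
3 3 584/625
4 4 9307/10000
5 5 4521/5000
6 6 4451/5000
DF(4y) = 9307/10000 ≈ 0.930700

step 1 [1y] bond c/1=13/400: DF=(128443/125000 − 13/400·(0))/(1+13/400) = 622/625 ≈ 0.995200
step 2 [2y] swap r/1=7/681: DF=(1 − 7/681·(0.995200))/(1+7/681) = 9797/10000 ≈ 0.979700
step 3 [3y] bond c/1=17/200: DF=(2363381/2000000 − 17/200·(0.995200+0.979700))/(1+17/200) = 584/625 ≈ 0.934400
step 4 [4y] bond c/1=31/400: DF=(12283/10000 − 31/400·(0.995200+0.979700+0.934400))/(1+31/400) = 9307/10000 ≈ 0.930700
step 5 [5y] swap r/1=479/23721: DF=(1 − 479/23721·(0.995200+0.979700+0.934400+0.930700))/(1+479/23721) = 4521/5000 ≈ 0.904200
step 6 [6y] zero: DF = P = 4451/5000 ≈ 0.890200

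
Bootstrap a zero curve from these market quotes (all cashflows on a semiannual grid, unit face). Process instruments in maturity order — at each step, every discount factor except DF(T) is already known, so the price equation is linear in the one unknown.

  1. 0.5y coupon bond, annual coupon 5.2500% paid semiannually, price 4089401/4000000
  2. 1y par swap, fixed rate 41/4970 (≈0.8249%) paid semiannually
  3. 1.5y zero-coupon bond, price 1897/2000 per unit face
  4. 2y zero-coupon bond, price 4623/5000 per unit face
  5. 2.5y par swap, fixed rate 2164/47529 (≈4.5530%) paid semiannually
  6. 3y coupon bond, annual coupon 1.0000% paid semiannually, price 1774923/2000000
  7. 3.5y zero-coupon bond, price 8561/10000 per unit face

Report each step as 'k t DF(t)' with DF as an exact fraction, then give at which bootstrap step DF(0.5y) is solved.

1 1/2 4981/5000
2 1 4959/5000
3 3/2 1897/2000
4 2 4623/5000
5 5/2 4459/5000
6 3 4297/5000
7 7/2 8561/10000
DF(0.5y) is solved at step 1

step 1 [0.5y] bond c/2=21/800: DF=(4089401/4000000 − 21/800·(0))/(1+21/800) = 4981/5000 ≈ 0.996200
step 2 [1y] swap r/2=41/9940: DF=(1 − 41/9940·(0.996200))/(1+41/9940) = 4959/5000 ≈ 0.991800
step 3 [1.5y] zero: DF = P = 1897/2000 ≈ 0.948500
step 4 [2y] zero: DF = P = 4623/5000 ≈ 0.924600
step 5 [2.5y] swap r/2=1082/47529: DF=(1 − 1082/47529·(0.996200+0.991800+0.948500+0.924600))/(1+1082/47529) = 4459/5000 ≈ 0.891800
step 6 [3y] bond c/2=1/200: DF=(1774923/2000000 − 1/200·(0.996200+0.991800+0.948500+0.924600+0.891800))/(1+1/200) = 4297/5000 ≈ 0.859400
step 7 [3.5y] zero: DF = P = 8561/10000 ≈ 0.856100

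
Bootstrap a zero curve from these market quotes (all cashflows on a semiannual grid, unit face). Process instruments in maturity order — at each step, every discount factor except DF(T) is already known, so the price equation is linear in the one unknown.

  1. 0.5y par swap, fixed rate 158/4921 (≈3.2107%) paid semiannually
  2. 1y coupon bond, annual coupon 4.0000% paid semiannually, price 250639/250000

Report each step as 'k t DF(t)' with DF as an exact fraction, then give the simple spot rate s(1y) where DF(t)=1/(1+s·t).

1 1/2 4921/5000
2 1 2409/2500
s(1y) = (1/(2409/2500) − 1)/(1) = 91/2409 ≈ 3.7775%

step 1 [0.5y] swap r/2=79/4921: DF=(1 − 79/4921·(0))/(1+79/4921) = 4921/5000 ≈ 0.984200
step 2 [1y] bond c/2=1/50: DF=(250639/250000 − 1/50·(0.984200))/(1+1/50) = 2409/2500 ≈ 0.963600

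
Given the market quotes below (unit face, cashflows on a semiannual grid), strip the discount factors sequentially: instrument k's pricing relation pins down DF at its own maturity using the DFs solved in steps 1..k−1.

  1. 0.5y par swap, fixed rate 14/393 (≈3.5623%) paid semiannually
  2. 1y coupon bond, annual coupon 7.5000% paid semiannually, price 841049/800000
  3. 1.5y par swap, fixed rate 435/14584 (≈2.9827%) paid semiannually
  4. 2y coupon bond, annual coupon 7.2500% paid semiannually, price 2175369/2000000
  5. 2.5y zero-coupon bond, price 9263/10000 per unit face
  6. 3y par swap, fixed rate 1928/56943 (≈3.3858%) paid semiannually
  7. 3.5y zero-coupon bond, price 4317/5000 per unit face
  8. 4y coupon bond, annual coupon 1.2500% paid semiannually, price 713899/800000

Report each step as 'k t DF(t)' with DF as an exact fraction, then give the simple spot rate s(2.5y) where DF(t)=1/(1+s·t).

step 1 [0.5y] swap r/2=7/393: DF=(1 − 7/393·(0))/(1+7/393) = 393/400 ≈ 0.982500
step 2 [1y] bond c/2=3/80: DF=(841049/800000 − 3/80·(0.982500))/(1+3/80) = 4889/5000 ≈ 0.977800
step 3 [1.5y] swap r/2=435/29168: DF=(1 − 435/29168·(0.982500+0.977800))/(1+435/29168) = 1913/2000 ≈ 0.956500
step 4 [2y] bond c/2=29/800: DF=(2175369/2000000 − 29/800·(0.982500+0.977800+0.956500))/(1+29/800) = 2369/2500 ≈ 0.947600
step 5 [2.5y] zero: DF = P = 9263/10000 ≈ 0.926300
step 6 [3y] swap r/2=964/56943: DF=(1 − 964/56943·(0.982500+0.977800+0.956500+0.947600+0.926300))/(1+964/56943) = 2259/2500 ≈ 0.903600
step 7 [3.5y] zero: DF = P = 4317/5000 ≈ 0.863400
step 8 [4y] bond c/2=1/160: DF=(713899/800000 − 1/160·(0.982500+0.977800+0.956500+0.947600+0.926300+0.903600+0.863400))/(1+1/160) = 8461/10000 ≈ 0.846100

1 1/2 393/400
2 1 4889/5000
3 3/2 1913/2000
4 2 2369/2500
5 5/2 9263/10000
6 3 2259/2500
7 7/2 4317/5000
8 4 8461/10000
s(2.5y) = (1/(9263/10000) − 1)/(5/2) = 1474/46315 ≈ 3.1826%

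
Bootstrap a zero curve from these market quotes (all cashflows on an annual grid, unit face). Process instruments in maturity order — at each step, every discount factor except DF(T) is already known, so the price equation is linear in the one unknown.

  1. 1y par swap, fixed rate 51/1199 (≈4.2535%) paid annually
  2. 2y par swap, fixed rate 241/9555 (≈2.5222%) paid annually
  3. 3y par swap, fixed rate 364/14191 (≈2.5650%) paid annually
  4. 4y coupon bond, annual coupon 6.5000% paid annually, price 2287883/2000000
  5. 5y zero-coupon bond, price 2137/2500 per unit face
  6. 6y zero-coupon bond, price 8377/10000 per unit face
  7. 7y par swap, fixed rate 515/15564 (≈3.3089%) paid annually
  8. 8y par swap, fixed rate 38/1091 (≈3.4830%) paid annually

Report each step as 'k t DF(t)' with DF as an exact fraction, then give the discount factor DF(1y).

1 1 1199/1250
2 2 4759/5000
3 3 1159/1250
4 4 9009/10000
5 5 2137/2500
6 6 8377/10000
7 7 397/500
8 8 473/625
DF(1y) = 1199/1250 ≈ 0.959200

step 1 [1y] swap r/1=51/1199: DF=(1 − 51/1199·(0))/(1+51/1199) = 1199/1250 ≈ 0.959200
step 2 [2y] swap r/1=241/9555: DF=(1 − 241/9555·(0.959200))/(1+241/9555) = 4759/5000 ≈ 0.951800
step 3 [3y] swap r/1=364/14191: DF=(1 − 364/14191·(0.959200+0.951800))/(1+364/14191) = 1159/1250 ≈ 0.927200
step 4 [4y] bond c/1=13/200: DF=(2287883/2000000 − 13/200·(0.959200+0.951800+0.927200))/(1+13/200) = 9009/10000 ≈ 0.900900
step 5 [5y] zero: DF = P = 2137/2500 ≈ 0.854800
step 6 [6y] zero: DF = P = 8377/10000 ≈ 0.837700
step 7 [7y] swap r/1=515/15564: DF=(1 − 515/15564·(0.959200+0.951800+0.927200+0.900900+0.854800+0.837700))/(1+515/15564) = 397/500 ≈ 0.794000
step 8 [8y] swap r/1=38/1091: DF=(1 − 38/1091·(0.959200+0.951800+0.927200+0.900900+0.854800+0.837700+0.794000))/(1+38/1091) = 473/625 ≈ 0.756800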